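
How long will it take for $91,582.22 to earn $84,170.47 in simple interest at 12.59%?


Rearrange the simple interest formula for t:
I = P × r × t  ⇒  t = I / (P × r)
t = $84,170.47 / ($91,582.22 × 0.1259)
t = 7.3

t = I/(P×r) = 7.3 years


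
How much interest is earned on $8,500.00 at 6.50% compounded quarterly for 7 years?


Compound interest earned = final amount − principal.
A = P(1 + r/n)^(nt) = $8,500.00 × (1 + 0.065/4)^(4 × 7) = $13,348.56
Interest = A − P = $13,348.56 − $8,500.00 = $4,848.56

Interest = A - P = $4,848.56


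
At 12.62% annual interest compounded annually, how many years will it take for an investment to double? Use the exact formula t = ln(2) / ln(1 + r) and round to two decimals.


Doubling condition: (1 + r)^t = 2
Take ln of both sides: t × ln(1 + r) = ln(2)
t = ln(2) / ln(1 + r)
t = 0.693147 / 0.118849
t = 5.83

t = ln(2) / ln(1 + r) = 5.83 years


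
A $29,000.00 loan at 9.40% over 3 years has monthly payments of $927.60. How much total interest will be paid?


Total paid over the life of the loan = PMT × n.
Total paid = $927.60 × 36 = $33,393.60
Total interest = total paid − principal = $33,393.60 − $29,000.00 = $4,393.60

Total interest = (PMT × n) - PV = $4,393.60


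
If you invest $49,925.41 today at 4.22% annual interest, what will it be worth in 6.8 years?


Future value formula: FV = PV × (1 + r)^t
FV = $49,925.41 × (1 + 0.0422)^6.8
FV = $49,925.41 × 1.3245467
FV = $66,128.54

FV = PV × (1 + r)^t = $66,128.54


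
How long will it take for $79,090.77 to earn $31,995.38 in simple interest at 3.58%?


Rearrange the simple interest formula for t:
I = P × r × t  ⇒  t = I / (P × r)
t = $31,995.38 / ($79,090.77 × 0.0358)
t = 11.3

t = I/(P×r) = 11.3 years


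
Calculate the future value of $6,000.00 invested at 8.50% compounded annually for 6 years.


Compound interest formula: A = P(1 + r/n)^(nt)
A = $6,000.00 × (1 + 0.085/1)^(1 × 6)
Growth factor: (1 + 0.085/1)^6 = 1.631468
A = $6,000.00 × 1.631468
A = $9,788.81

A = P(1 + r/n)^(nt) = $9,788.81


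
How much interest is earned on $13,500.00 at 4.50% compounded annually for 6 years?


Compound interest earned = final amount − principal.
A = P(1 + r/n)^(nt) = $13,500.00 × (1 + 0.045/1)^(1 × 6) = $17,580.51
Interest = A − P = $17,580.51 − $13,500.00 = $4,080.51

Interest = A - P = $4,080.51


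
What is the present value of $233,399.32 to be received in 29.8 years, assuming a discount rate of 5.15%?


Present value formula: PV = FV / (1 + r)^t
PV = $233,399.32 / (1 + 0.0515)^29.8
PV = $233,399.32 / 4.465977
PV = $52,261.65

PV = FV / (1 + r)^t = $52,261.65


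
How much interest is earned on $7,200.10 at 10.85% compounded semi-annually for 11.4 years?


Compound interest earned = final amount − principal.
A = P(1 + r/n)^(nt) = $7,200.10 × (1 + 0.1085/2)^(2 × 11.4) = $24,013.35
Interest = A − P = $24,013.35 − $7,200.10 = $16,813.25

Interest = A - P = $16,813.25


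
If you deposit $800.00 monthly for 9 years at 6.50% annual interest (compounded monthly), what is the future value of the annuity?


Future value of an ordinary annuity: FV = PMT × ((1 + r)^n − 1) / r
Monthly rate r = 0.065/12 ≈ 0.00541667, n = 108
FV = $800.00 × ((1 + 0.065/12)^108 − 1) / (0.065/12)
FV = $800.00 × 146.244833
FV = $116,995.87

FV = PMT × ((1+r)^n - 1)/r = $116,995.87


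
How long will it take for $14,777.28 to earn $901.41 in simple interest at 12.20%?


Rearrange the simple interest formula for t:
I = P × r × t  ⇒  t = I / (P × r)
t = $901.41 / ($14,777.28 × 0.122)
t = 0.5

t = I/(P×r) = 0.5 years


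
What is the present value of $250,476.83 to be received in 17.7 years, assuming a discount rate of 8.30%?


Present value formula: PV = FV / (1 + r)^t
PV = $250,476.83 / (1 + 0.083)^17.7
PV = $250,476.83 / 4.1013202
PV = $61,072.24

PV = FV / (1 + r)^t = $61,072.24


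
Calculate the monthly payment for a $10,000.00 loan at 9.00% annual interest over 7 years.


Loan payment formula: PMT = PV × r / (1 − (1 + r)^(−n))
Monthly rate r = 0.09/12 = 0.0075, n = 84 months
Denominator: 1 − (1 + 0.09/12)^(−84) = 0.466155
PMT = $10,000.00 × (0.09/12) / 0.466155
PMT = $160.89 per month

PMT = PV × r / (1-(1+r)^(-n)) = $160.89/month


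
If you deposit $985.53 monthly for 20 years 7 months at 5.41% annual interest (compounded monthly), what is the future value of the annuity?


Future value of an ordinary annuity: FV = PMT × ((1 + r)^n − 1) / r
Monthly rate r = 0.0541/12 ≈ 0.00450833, n = 247
FV = $985.53 × ((1 + 0.0541/12)^247 − 1) / (0.0541/12)
FV = $985.53 × 451.954930
FV = $445,415.14

FV = PMT × ((1+r)^n - 1)/r = $445,415.14


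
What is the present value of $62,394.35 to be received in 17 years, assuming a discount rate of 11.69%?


Present value formula: PV = FV / (1 + r)^t
PV = $62,394.35 / (1 + 0.1169)^17
PV = $62,394.35 / 6.550025
PV = $9,525.82

PV = FV / (1 + r)^t = $9,525.82


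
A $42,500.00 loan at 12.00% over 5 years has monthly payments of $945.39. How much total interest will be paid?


Total paid over the life of the loan = PMT × n.
Total paid = $945.39 × 60 = $56,723.40
Total interest = total paid − principal = $56,723.40 − $42,500.00 = $14,223.40

Total interest = (PMT × n) - PV = $14,223.40


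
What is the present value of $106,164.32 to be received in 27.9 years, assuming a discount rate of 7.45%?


Present value formula: PV = FV / (1 + r)^t
PV = $106,164.32 / (1 + 0.0745)^27.9
PV = $106,164.32 / 7.424362
PV = $14,299.45

PV = FV / (1 + r)^t = $14,299.45


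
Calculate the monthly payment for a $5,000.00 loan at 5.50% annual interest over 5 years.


Loan payment formula: PMT = PV × r / (1 − (1 + r)^(−n))
Monthly rate r = 0.055/12 ≈ 0.00458333, n = 60 months
Denominator: 1 − (1 + 0.055/12)^(−60) = 0.239950
PMT = $5,000.00 × (0.055/12) / 0.239950
PMT = $95.51 per month

PMT = PV × r / (1-(1+r)^(-n)) = $95.51/month


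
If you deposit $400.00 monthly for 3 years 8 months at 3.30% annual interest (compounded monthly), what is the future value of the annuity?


Future value of an ordinary annuity: FV = PMT × ((1 + r)^n − 1) / r
Monthly rate r = 0.033/12 = 0.00275, n = 44
FV = $400.00 × ((1 + 0.033/12)^44 − 1) / (0.033/12)
FV = $400.00 × 46.704544
FV = $18,681.82

FV = PMT × ((1+r)^n - 1)/r = $18,681.82


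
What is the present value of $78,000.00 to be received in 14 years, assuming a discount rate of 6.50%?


Present value formula: PV = FV / (1 + r)^t
PV = $78,000.00 / (1 + 0.065)^14
PV = $78,000.00 / 2.414874
PV = $32,299.82

PV = FV / (1 + r)^t = $32,299.82


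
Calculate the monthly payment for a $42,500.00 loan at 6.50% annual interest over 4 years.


Loan payment formula: PMT = PV × r / (1 − (1 + r)^(−n))
Monthly rate r = 0.065/12 ≈ 0.00541667, n = 48 months
Denominator: 1 − (1 + 0.065/12)^(−48) = 0.228407
PMT = $42,500.00 × (0.065/12) / 0.228407
PMT = $1,007.89 per month

PMT = PV × r / (1-(1+r)^(-n)) = $1,007.89/month


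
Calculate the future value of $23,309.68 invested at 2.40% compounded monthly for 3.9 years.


Compound interest formula: A = P(1 + r/n)^(nt)
A = $23,309.68 × (1 + 0.024/12)^(12 × 3.9)
Growth factor: (1 + 0.024/12)^46.8 = 1.0980178
A = $23,309.68 × 1.0980178
A = $25,594.44

A = P(1 + r/n)^(nt) = $25,594.44


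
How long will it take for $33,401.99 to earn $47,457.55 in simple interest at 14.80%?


Rearrange the simple interest formula for t:
I = P × r × t  ⇒  t = I / (P × r)
t = $47,457.55 / ($33,401.99 × 0.148)
t = 9.6

t = I/(P×r) = 9.6 years


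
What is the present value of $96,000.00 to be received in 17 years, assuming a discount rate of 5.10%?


Present value formula: PV = FV / (1 + r)^t
PV = $96,000.00 / (1 + 0.051)^17
PV = $96,000.00 / 2.329411
PV = $41,212.13

PV = FV / (1 + r)^t = $41,212.13


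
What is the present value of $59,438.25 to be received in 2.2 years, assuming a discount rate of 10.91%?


Present value formula: PV = FV / (1 + r)^t
PV = $59,438.25 / (1 + 0.1091)^2.2
PV = $59,438.25 / 1.2558436
PV = $47,329.34

PV = FV / (1 + r)^t = $47,329.34


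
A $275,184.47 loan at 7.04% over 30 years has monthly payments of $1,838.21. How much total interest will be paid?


Total paid over the life of the loan = PMT × n.
Total paid = $1,838.21 × 360 = $661,755.60
Total interest = total paid − principal = $661,755.60 − $275,184.47 = $386,571.13

Total interest = (PMT × n) - PV = $386,571.13


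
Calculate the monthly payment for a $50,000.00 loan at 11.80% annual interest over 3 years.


Loan payment formula: PMT = PV × r / (1 − (1 + r)^(−n))
Monthly rate r = 0.118/12 ≈ 0.00983333, n = 36 months
Denominator: 1 − (1 + 0.118/12)^(−36) = 0.2969103
PMT = $50,000.00 × (0.118/12) / 0.2969103
PMT = $1,655.94 per month

PMT = PV × r / (1-(1+r)^(-n)) = $1,655.94/month


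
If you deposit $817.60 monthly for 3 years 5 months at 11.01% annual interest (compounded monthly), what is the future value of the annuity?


Future value of an ordinary annuity: FV = PMT × ((1 + r)^n − 1) / r
Monthly rate r = 0.1101/12 = 0.009175, n = 41
FV = $817.60 × ((1 + 0.1101/12)^41 − 1) / (0.1101/12)
FV = $817.60 × 49.504699
FV = $40,475.04

FV = PMT × ((1+r)^n - 1)/r = $40,475.04


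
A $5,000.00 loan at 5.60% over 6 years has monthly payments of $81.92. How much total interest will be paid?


Total paid over the life of the loan = PMT × n.
Total paid = $81.92 × 72 = $5,898.24
Total interest = total paid − principal = $5,898.24 − $5,000.00 = $898.24

Total interest = (PMT × n) - PV = $898.24


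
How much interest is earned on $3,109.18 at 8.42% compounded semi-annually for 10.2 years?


Compound interest earned = final amount − principal.
A = P(1 + r/n)^(nt) = $3,109.18 × (1 + 0.0842/2)^(2 × 10.2) = $7,211.03
Interest = A − P = $7,211.03 − $3,109.18 = $4,101.85

Interest = A - P = $4,101.85


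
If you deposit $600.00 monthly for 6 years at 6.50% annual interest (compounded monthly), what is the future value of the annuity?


Future value of an ordinary annuity: FV = PMT × ((1 + r)^n − 1) / r
Monthly rate r = 0.065/12 ≈ 0.00541667, n = 72
FV = $600.00 × ((1 + 0.065/12)^72 − 1) / (0.065/12)
FV = $600.00 × 87.771168
FV = $52,662.70

FV = PMT × ((1+r)^n - 1)/r = $52,662.70


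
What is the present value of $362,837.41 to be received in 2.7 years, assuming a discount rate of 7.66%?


Present value formula: PV = FV / (1 + r)^t
PV = $362,837.41 / (1 + 0.0766)^2.7
PV = $362,837.41 / 1.2205254
PV = $297,279.69

PV = FV / (1 + r)^t = $297,279.69


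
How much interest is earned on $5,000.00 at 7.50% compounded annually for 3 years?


Compound interest earned = final amount − principal.
A = P(1 + r/n)^(nt) = $5,000.00 × (1 + 0.075/1)^(1 × 3) = $6,211.48
Interest = A − P = $6,211.48 − $5,000.00 = $1,211.48

Interest = A - P = $1,211.48


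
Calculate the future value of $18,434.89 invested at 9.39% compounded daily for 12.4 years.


Compound interest formula: A = P(1 + r/n)^(nt)
A = $18,434.89 × (1 + 0.0939/365)^(365 × 12.4)
Growth factor: (1 + 0.0939/365)^4526 = 3.203392
A = $18,434.89 × 3.203392
A = $59,054.18

A = P(1 + r/n)^(nt) = $59,054.18


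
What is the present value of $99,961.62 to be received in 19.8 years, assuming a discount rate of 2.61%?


Present value formula: PV = FV / (1 + r)^t
PV = $99,961.62 / (1 + 0.0261)^19.8
PV = $99,961.62 / 1.665543
PV = $60,017.44

PV = FV / (1 + r)^t = $60,017.44


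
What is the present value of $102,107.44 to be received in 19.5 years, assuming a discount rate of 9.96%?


Present value formula: PV = FV / (1 + r)^t
PV = $102,107.44 / (1 + 0.0996)^19.5
PV = $102,107.44 / 6.369088
PV = $16,031.72

PV = FV / (1 + r)^t = $16,031.72


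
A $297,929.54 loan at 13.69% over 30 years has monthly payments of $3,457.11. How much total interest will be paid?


Total paid over the life of the loan = PMT × n.
Total paid = $3,457.11 × 360 = $1,244,559.60
Total interest = total paid − principal = $1,244,559.60 − $297,929.54 = $946,630.06

Total interest = (PMT × n) - PV = $946,630.06


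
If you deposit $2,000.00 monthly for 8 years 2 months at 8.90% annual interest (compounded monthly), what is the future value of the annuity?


Future value of an ordinary annuity: FV = PMT × ((1 + r)^n − 1) / r
Monthly rate r = 0.089/12 ≈ 0.00741667, n = 98
FV = $2,000.00 × ((1 + 0.089/12)^98 − 1) / (0.089/12)
FV = $2,000.00 × 143.323065
FV = $286,646.13

FV = PMT × ((1+r)^n - 1)/r = $286,646.13


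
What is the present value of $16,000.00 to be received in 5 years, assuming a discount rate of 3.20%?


Present value formula: PV = FV / (1 + r)^t
PV = $16,000.00 / (1 + 0.032)^5
PV = $16,000.00 / 1.170573
PV = $13,668.52

PV = FV / (1 + r)^t = $13,668.52


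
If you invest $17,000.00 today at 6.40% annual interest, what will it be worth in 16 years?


Future value formula: FV = PV × (1 + r)^t
FV = $17,000.00 × (1 + 0.064)^16
FV = $17,000.00 × 2.698150
FV = $45,868.55

FV = PV × (1 + r)^t = $45,868.55


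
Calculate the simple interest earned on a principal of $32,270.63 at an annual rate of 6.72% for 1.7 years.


Simple interest formula: I = P × r × t
I = $32,270.63 × 0.0672 × 1.7
I = $3,686.60

I = P × r × t = $3,686.60


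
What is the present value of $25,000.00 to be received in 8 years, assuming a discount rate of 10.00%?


Present value formula: PV = FV / (1 + r)^t
PV = $25,000.00 / (1 + 0.1)^8
PV = $25,000.00 / 2.143589
PV = $11,662.68

PV = FV / (1 + r)^t = $11,662.68


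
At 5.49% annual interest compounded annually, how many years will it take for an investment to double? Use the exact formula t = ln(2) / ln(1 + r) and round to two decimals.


Doubling condition: (1 + r)^t = 2
Take ln of both sides: t × ln(1 + r) = ln(2)
t = ln(2) / ln(1 + r)
t = 0.693147 / 0.053446
t = 12.97

t = ln(2) / ln(1 + r) = 12.97 years


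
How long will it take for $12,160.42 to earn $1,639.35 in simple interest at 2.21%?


Rearrange the simple interest formula for t:
I = P × r × t  ⇒  t = I / (P × r)
t = $1,639.35 / ($12,160.42 × 0.0221)
t = 6.1

t = I/(P×r) = 6.1 years


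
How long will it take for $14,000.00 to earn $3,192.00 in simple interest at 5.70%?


Rearrange the simple interest formula for t:
I = P × r × t  ⇒  t = I / (P × r)
t = $3,192.00 / ($14,000.00 × 0.057)
t = 4

t = I/(P×r) = 4 years


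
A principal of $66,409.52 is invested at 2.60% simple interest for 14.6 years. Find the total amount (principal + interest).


Total amount formula: A = P(1 + rt) = P + P·r·t
Interest: I = P × r × t = $66,409.52 × 0.026 × 14.6 = $25,209.05
A = P + I = $66,409.52 + $25,209.05 = $91,618.57

A = P + I = P(1 + rt) = $91,618.57


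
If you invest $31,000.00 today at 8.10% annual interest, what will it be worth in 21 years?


Future value formula: FV = PV × (1 + r)^t
FV = $31,000.00 × (1 + 0.081)^21
FV = $31,000.00 × 5.1326254
FV = $159,111.39

FV = PV × (1 + r)^t = $159,111.39


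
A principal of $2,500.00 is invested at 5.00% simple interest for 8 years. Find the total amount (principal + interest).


Total amount formula: A = P(1 + rt) = P + P·r·t
Interest: I = P × r × t = $2,500.00 × 0.05 × 8 = $1,000.00
A = P + I = $2,500.00 + $1,000.00 = $3,500.00

A = P + I = P(1 + rt) = $3,500.00


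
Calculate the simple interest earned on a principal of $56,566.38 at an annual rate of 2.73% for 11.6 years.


Simple interest formula: I = P × r × t
I = $56,566.38 × 0.0273 × 11.6
I = $17,913.44

I = P × r × t = $17,913.44


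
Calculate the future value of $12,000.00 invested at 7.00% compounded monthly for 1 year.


Compound interest formula: A = P(1 + r/n)^(nt)
A = $12,000.00 × (1 + 0.07/12)^(12 × 1)
Growth factor: (1 + 0.07/12)^12 = 1.072290
A = $12,000.00 × 1.072290
A = $12,867.48

A = P(1 + r/n)^(nt) = $12,867.48


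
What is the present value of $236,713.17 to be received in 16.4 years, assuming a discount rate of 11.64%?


Present value formula: PV = FV / (1 + r)^t
PV = $236,713.17 / (1 + 0.1164)^16.4
PV = $236,713.17 / 6.084784
PV = $38,902.48

PV = FV / (1 + r)^t = $38,902.48


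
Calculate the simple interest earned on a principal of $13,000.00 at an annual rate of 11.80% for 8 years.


Simple interest formula: I = P × r × t
I = $13,000.00 × 0.118 × 8
I = $12,272.00

I = P × r × t = $12,272.00


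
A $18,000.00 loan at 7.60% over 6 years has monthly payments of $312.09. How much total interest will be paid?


Total paid over the life of the loan = PMT × n.
Total paid = $312.09 × 72 = $22,470.48
Total interest = total paid − principal = $22,470.48 − $18,000.00 = $4,470.48

Total interest = (PMT × n) - PV = $4,470.48


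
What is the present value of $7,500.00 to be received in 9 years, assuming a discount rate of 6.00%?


Present value formula: PV = FV / (1 + r)^t
PV = $7,500.00 / (1 + 0.06)^9
PV = $7,500.00 / 1.689479
PV = $4,439.24

PV = FV / (1 + r)^t = $4,439.24


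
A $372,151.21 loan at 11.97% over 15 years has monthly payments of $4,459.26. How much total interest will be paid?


Total paid over the life of the loan = PMT × n.
Total paid = $4,459.26 × 180 = $802,666.80
Total interest = total paid − principal = $802,666.80 − $372,151.21 = $430,515.59

Total interest = (PMT × n) - PV = $430,515.59


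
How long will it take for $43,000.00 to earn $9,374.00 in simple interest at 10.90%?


Rearrange the simple interest formula for t:
I = P × r × t  ⇒  t = I / (P × r)
t = $9,374.00 / ($43,000.00 × 0.109)
t = 2

t = I/(P×r) = 2 years


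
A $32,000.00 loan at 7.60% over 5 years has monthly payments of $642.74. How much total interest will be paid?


Total paid over the life of the loan = PMT × n.
Total paid = $642.74 × 60 = $38,564.40
Total interest = total paid − principal = $38,564.40 − $32,000.00 = $6,564.40

Total interest = (PMT × n) - PV = $6,564.40


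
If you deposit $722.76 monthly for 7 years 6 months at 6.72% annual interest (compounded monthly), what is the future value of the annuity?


Future value of an ordinary annuity: FV = PMT × ((1 + r)^n − 1) / r
Monthly rate r = 0.0672/12 = 0.0056, n = 90
FV = $722.76 × ((1 + 0.0672/12)^90 − 1) / (0.0672/12)
FV = $722.76 × 116.607800
FV = $84,279.45

FV = PMT × ((1+r)^n - 1)/r = $84,279.45


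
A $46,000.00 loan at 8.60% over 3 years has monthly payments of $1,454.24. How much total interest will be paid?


Total paid over the life of the loan = PMT × n.
Total paid = $1,454.24 × 36 = $52,352.64
Total interest = total paid − principal = $52,352.64 − $46,000.00 = $6,352.64

Total interest = (PMT × n) - PV = $6,352.64


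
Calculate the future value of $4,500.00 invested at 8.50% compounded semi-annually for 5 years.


Compound interest formula: A = P(1 + r/n)^(nt)
A = $4,500.00 × (1 + 0.085/2)^(2 × 5)
Growth factor: (1 + 0.085/2)^10 = 1.5162145
A = $4,500.00 × 1.5162145
A = $6,822.97

A = P(1 + r/n)^(nt) = $6,822.97


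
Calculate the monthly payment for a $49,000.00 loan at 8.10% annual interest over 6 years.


Loan payment formula: PMT = PV × r / (1 − (1 + r)^(−n))
Monthly rate r = 0.081/12 = 0.00675, n = 72 months
Denominator: 1 − (1 + 0.081/12)^(−72) = 0.383913
PMT = $49,000.00 × (0.081/12) / 0.383913
PMT = $861.52 per month

PMT = PV × r / (1-(1+r)^(-n)) = $861.52/month


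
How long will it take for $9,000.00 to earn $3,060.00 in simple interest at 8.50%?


Rearrange the simple interest formula for t:
I = P × r × t  ⇒  t = I / (P × r)
t = $3,060.00 / ($9,000.00 × 0.085)
t = 4

t = I/(P×r) = 4 years


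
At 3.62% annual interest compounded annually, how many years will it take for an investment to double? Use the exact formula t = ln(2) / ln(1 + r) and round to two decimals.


Doubling condition: (1 + r)^t = 2
Take ln of both sides: t × ln(1 + r) = ln(2)
t = ln(2) / ln(1 + r)
t = 0.693147 / 0.035560
t = 19.49

t = ln(2) / ln(1 + r) = 19.49 years


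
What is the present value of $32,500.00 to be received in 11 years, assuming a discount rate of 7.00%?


Present value formula: PV = FV / (1 + r)^t
PV = $32,500.00 / (1 + 0.07)^11
PV = $32,500.00 / 2.104852
PV = $15,440.52

PV = FV / (1 + r)^t = $15,440.52


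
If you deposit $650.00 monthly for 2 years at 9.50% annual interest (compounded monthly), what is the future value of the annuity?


Future value of an ordinary annuity: FV = PMT × ((1 + r)^n − 1) / r
Monthly rate r = 0.095/12 ≈ 0.00791667, n = 24
FV = $650.00 × ((1 + 0.095/12)^24 − 1) / (0.095/12)
FV = $650.00 × 26.317295
FV = $17,106.24

FV = PMT × ((1+r)^n - 1)/r = $17,106.24


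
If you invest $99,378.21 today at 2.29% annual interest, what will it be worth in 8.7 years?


Future value formula: FV = PV × (1 + r)^t
FV = $99,378.21 × (1 + 0.0229)^8.7
FV = $99,378.21 × 1.2177234
FV = $121,015.17

FV = PV × (1 + r)^t = $121,015.17


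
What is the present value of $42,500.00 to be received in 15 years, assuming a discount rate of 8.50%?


Present value formula: PV = FV / (1 + r)^t
PV = $42,500.00 / (1 + 0.085)^15
PV = $42,500.00 / 3.3997429
PV = $12,500.95

PV = FV / (1 + r)^t = $12,500.95


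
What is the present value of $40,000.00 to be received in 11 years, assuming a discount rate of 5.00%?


Present value formula: PV = FV / (1 + r)^t
PV = $40,000.00 / (1 + 0.05)^11
PV = $40,000.00 / 1.7103394
PV = $23,387.17

PV = FV / (1 + r)^t = $23,387.17


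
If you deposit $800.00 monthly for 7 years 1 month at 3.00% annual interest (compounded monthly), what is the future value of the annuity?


Future value of an ordinary annuity: FV = PMT × ((1 + r)^n − 1) / r
Monthly rate r = 0.03/12 = 0.0025, n = 85
FV = $800.00 × ((1 + 0.03/12)^85 − 1) / (0.03/12)
FV = $800.00 × 94.575275
FV = $75,660.22

FV = PMT × ((1+r)^n - 1)/r = $75,660.22


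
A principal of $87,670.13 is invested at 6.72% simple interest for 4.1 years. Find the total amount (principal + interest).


Total amount formula: A = P(1 + rt) = P + P·r·t
Interest: I = P × r × t = $87,670.13 × 0.0672 × 4.1 = $24,154.87
A = P + I = $87,670.13 + $24,154.87 = $111,825.00

A = P + I = P(1 + rt) = $111,825.00


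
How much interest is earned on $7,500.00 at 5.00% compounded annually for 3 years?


Compound interest earned = final amount − principal.
A = P(1 + r/n)^(nt) = $7,500.00 × (1 + 0.05/1)^(1 × 3) = $8,682.19
Interest = A − P = $8,682.19 − $7,500.00 = $1,182.19

Interest = A - P = $1,182.19


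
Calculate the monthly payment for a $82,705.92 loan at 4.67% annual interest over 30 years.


Loan payment formula: PMT = PV × r / (1 − (1 + r)^(−n))
Monthly rate r = 0.0467/12 ≈ 0.00389167, n = 360 months
Denominator: 1 − (1 + 0.0467/12)^(−360) = 0.752979
PMT = $82,705.92 × (0.0467/12) / 0.752979
PMT = $427.45 per month

PMT = PV × r / (1-(1+r)^(-n)) = $427.45/month


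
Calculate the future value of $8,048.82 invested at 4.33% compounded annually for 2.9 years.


Compound interest formula: A = P(1 + r/n)^(nt)
A = $8,048.82 × (1 + 0.0433/1)^(1 × 2.9)
Growth factor: (1 + 0.0433/1)^2.9 = 1.130802
A = $8,048.82 × 1.130802
A = $9,101.62

A = P(1 + r/n)^(nt) = $9,101.62


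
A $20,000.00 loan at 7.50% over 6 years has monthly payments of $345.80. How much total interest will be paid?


Total paid over the life of the loan = PMT × n.
Total paid = $345.80 × 72 = $24,897.60
Total interest = total paid − principal = $24,897.60 − $20,000.00 = $4,897.60

Total interest = (PMT × n) - PV = $4,897.60


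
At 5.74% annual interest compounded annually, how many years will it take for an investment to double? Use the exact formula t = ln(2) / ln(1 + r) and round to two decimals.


Doubling condition: (1 + r)^t = 2
Take ln of both sides: t × ln(1 + r) = ln(2)
t = ln(2) / ln(1 + r)
t = 0.693147 / 0.055813
t = 12.42

t = ln(2) / ln(1 + r) = 12.42 years


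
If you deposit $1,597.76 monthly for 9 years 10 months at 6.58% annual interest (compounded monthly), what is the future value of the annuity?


Future value of an ordinary annuity: FV = PMT × ((1 + r)^n − 1) / r
Monthly rate r = 0.0658/12 ≈ 0.00548333, n = 118
FV = $1,597.76 × ((1 + 0.0658/12)^118 − 1) / (0.0658/12)
FV = $1,597.76 × 165.318016
FV = $264,138.51

FV = PMT × ((1+r)^n - 1)/r = $264,138.51


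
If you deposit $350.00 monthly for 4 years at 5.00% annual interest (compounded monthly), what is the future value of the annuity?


Future value of an ordinary annuity: FV = PMT × ((1 + r)^n − 1) / r
Monthly rate r = 0.05/12 ≈ 0.00416667, n = 48
FV = $350.00 × ((1 + 0.05/12)^48 − 1) / (0.05/12)
FV = $350.00 × 53.014885
FV = $18,555.21

FV = PMT × ((1+r)^n - 1)/r = $18,555.21


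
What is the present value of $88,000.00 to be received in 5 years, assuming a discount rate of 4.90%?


Present value formula: PV = FV / (1 + r)^t
PV = $88,000.00 / (1 + 0.049)^5
PV = $88,000.00 / 1.2702156
PV = $69,279.58

PV = FV / (1 + r)^t = $69,279.58


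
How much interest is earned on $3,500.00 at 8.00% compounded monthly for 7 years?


Compound interest earned = final amount − principal.
A = P(1 + r/n)^(nt) = $3,500.00 × (1 + 0.08/12)^(12 × 7) = $6,115.98
Interest = A − P = $6,115.98 − $3,500.00 = $2,615.98

Interest = A - P = $2,615.98


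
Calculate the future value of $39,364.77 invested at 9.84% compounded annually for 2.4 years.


Compound interest formula: A = P(1 + r/n)^(nt)
A = $39,364.77 × (1 + 0.0984/1)^(1 × 2.4)
Growth factor: (1 + 0.0984/1)^2.4 = 1.252637
A = $39,364.77 × 1.252637
A = $49,309.77

A = P(1 + r/n)^(nt) = $49,309.77


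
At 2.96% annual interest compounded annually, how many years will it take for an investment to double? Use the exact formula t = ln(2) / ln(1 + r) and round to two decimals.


Doubling condition: (1 + r)^t = 2
Take ln of both sides: t × ln(1 + r) = ln(2)
t = ln(2) / ln(1 + r)
t = 0.693147 / 0.029170
t = 23.76

t = ln(2) / ln(1 + r) = 23.76 years


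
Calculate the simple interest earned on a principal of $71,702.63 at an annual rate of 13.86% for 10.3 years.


Simple interest formula: I = P × r × t
I = $71,702.63 × 0.1386 × 10.3
I = $102,361.24

I = P × r × t = $102,361.24


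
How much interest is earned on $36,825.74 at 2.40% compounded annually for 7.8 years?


Compound interest earned = final amount − principal.
A = P(1 + r/n)^(nt) = $36,825.74 × (1 + 0.024/1)^(1 × 7.8) = $44,308.92
Interest = A − P = $44,308.92 − $36,825.74 = $7,483.18

Interest = A - P = $7,483.18


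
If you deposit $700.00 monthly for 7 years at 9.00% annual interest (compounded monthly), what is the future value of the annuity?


Future value of an ordinary annuity: FV = PMT × ((1 + r)^n − 1) / r
Monthly rate r = 0.09/12 = 0.0075, n = 84
FV = $700.00 × ((1 + 0.09/12)^84 − 1) / (0.09/12)
FV = $700.00 × 116.426928
FV = $81,498.85

FV = PMT × ((1+r)^n - 1)/r = $81,498.85


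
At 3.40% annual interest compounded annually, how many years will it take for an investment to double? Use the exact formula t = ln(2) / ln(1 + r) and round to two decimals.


Doubling condition: (1 + r)^t = 2
Take ln of both sides: t × ln(1 + r) = ln(2)
t = ln(2) / ln(1 + r)
t = 0.693147 / 0.033435
t = 20.73

t = ln(2) / ln(1 + r) = 20.73 years


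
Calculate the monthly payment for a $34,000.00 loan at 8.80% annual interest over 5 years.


Loan payment formula: PMT = PV × r / (1 − (1 + r)^(−n))
Monthly rate r = 0.088/12 ≈ 0.00733333, n = 60 months
Denominator: 1 − (1 + 0.088/12)^(−60) = 0.354929
PMT = $34,000.00 × (0.088/12) / 0.354929
PMT = $702.49 per month

PMT = PV × r / (1-(1+r)^(-n)) = $702.49/month


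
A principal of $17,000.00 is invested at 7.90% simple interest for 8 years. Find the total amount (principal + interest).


Total amount formula: A = P(1 + rt) = P + P·r·t
Interest: I = P × r × t = $17,000.00 × 0.079 × 8 = $10,744.00
A = P + I = $17,000.00 + $10,744.00 = $27,744.00

A = P + I = P(1 + rt) = $27,744.00


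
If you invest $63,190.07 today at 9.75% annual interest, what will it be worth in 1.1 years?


Future value formula: FV = PV × (1 + r)^t
FV = $63,190.07 × (1 + 0.0975)^1.1
FV = $63,190.07 × 1.1077582
FV = $69,999.32

FV = PV × (1 + r)^t = $69,999.32


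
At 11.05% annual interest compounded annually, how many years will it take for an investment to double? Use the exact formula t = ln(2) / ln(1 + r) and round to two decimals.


Doubling condition: (1 + r)^t = 2
Take ln of both sides: t × ln(1 + r) = ln(2)
t = ln(2) / ln(1 + r)
t = 0.693147 / 0.104810
t = 6.61

t = ln(2) / ln(1 + r) = 6.61 years


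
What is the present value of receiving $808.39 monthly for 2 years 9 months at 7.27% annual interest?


Present value of an ordinary annuity: PV = PMT × (1 − (1 + r)^(−n)) / r
Monthly rate r = 0.0727/12 ≈ 0.00605833, n = 33
PV = $808.39 × (1 − (1 + 0.0727/12)^(−33)) / (0.0727/12)
PV = $808.39 × 29.828966
PV = $24,113.44

PV = PMT × (1-(1+r)^(-n))/r = $24,113.44


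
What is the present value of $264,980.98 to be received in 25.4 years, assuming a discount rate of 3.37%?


Present value formula: PV = FV / (1 + r)^t
PV = $264,980.98 / (1 + 0.0337)^25.4
PV = $264,980.98 / 2.3207091
PV = $114,181.04

PV = FV / (1 + r)^t = $114,181.04


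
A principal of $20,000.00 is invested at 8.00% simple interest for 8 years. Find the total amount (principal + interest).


Total amount formula: A = P(1 + rt) = P + P·r·t
Interest: I = P × r × t = $20,000.00 × 0.08 × 8 = $12,800.00
A = P + I = $20,000.00 + $12,800.00 = $32,800.00

A = P + I = P(1 + rt) = $32,800.00


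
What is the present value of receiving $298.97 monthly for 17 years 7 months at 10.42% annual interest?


Present value of an ordinary annuity: PV = PMT × (1 − (1 + r)^(−n)) / r
Monthly rate r = 0.1042/12 ≈ 0.00868333, n = 211
PV = $298.97 × (1 − (1 + 0.1042/12)^(−211)) / (0.1042/12)
PV = $298.97 × 96.583339
PV = $28,875.52

PV = PMT × (1-(1+r)^(-n))/r = $28,875.52


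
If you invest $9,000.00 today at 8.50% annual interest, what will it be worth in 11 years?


Future value formula: FV = PV × (1 + r)^t
FV = $9,000.00 × (1 + 0.085)^11
FV = $9,000.00 × 2.453167
FV = $22,078.50

FV = PV × (1 + r)^t = $22,078.50


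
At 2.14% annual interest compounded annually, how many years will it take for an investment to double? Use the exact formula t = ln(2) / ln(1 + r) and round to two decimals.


Doubling condition: (1 + r)^t = 2
Take ln of both sides: t × ln(1 + r) = ln(2)
t = ln(2) / ln(1 + r)
t = 0.693147 / 0.021174
t = 32.74

t = ln(2) / ln(1 + r) = 32.74 years


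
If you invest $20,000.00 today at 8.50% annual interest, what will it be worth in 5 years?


Future value formula: FV = PV × (1 + r)^t
FV = $20,000.00 × (1 + 0.085)^5
FV = $20,000.00 × 1.5036567
FV = $30,073.13

FV = PV × (1 + r)^t = $30,073.13


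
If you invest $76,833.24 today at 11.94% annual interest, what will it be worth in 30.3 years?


Future value formula: FV = PV × (1 + r)^t
FV = $76,833.24 × (1 + 0.1194)^30.3
FV = $76,833.24 × 30.4968278
FV = $2,343,170.09

FV = PV × (1 + r)^t = $2,343,170.09


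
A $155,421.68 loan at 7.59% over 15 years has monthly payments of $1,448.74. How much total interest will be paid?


Total paid over the life of the loan = PMT × n.
Total paid = $1,448.74 × 180 = $260,773.20
Total interest = total paid − principal = $260,773.20 − $155,421.68 = $105,351.52

Total interest = (PMT × n) - PV = $105,351.52


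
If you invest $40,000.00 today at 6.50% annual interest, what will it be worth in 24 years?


Future value formula: FV = PV × (1 + r)^t
FV = $40,000.00 × (1 + 0.065)^24
FV = $40,000.00 × 4.5330508
FV = $181,322.03

FV = PV × (1 + r)^t = $181,322.03


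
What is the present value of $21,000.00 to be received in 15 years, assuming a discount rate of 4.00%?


Present value formula: PV = FV / (1 + r)^t
PV = $21,000.00 / (1 + 0.04)^15
PV = $21,000.00 / 1.800944
PV = $11,660.55

PV = FV / (1 + r)^t = $11,660.55


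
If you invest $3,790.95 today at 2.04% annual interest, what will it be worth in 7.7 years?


Future value formula: FV = PV × (1 + r)^t
FV = $3,790.95 × (1 + 0.0204)^7.7
FV = $3,790.95 × 1.168241
FV = $4,428.74

FV = PV × (1 + r)^t = $4,428.74


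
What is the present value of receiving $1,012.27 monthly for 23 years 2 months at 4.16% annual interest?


Present value of an ordinary annuity: PV = PMT × (1 − (1 + r)^(−n)) / r
Monthly rate r = 0.0416/12 ≈ 0.00346667, n = 278
PV = $1,012.27 × (1 − (1 + 0.0416/12)^(−278)) / (0.0416/12)
PV = $1,012.27 × 178.239700
PV = $180,426.70

PV = PMT × (1-(1+r)^(-n))/r = $180,426.70


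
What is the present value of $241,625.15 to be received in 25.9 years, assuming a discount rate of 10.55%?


Present value formula: PV = FV / (1 + r)^t
PV = $241,625.15 / (1 + 0.1055)^25.9
PV = $241,625.15 / 13.432955
PV = $17,987.49

PV = FV / (1 + r)^t = $17,987.49


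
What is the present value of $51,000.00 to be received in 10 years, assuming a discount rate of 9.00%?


Present value formula: PV = FV / (1 + r)^t
PV = $51,000.00 / (1 + 0.09)^10
PV = $51,000.00 / 2.367364
PV = $21,542.95

PV = FV / (1 + r)^t = $21,542.95


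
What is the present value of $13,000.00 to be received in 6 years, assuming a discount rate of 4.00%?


Present value formula: PV = FV / (1 + r)^t
PV = $13,000.00 / (1 + 0.04)^6
PV = $13,000.00 / 1.265319
PV = $10,274.09

PV = FV / (1 + r)^t = $10,274.09


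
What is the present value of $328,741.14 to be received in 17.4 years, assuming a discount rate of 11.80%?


Present value formula: PV = FV / (1 + r)^t
PV = $328,741.14 / (1 + 0.118)^17.4
PV = $328,741.14 / 6.964459
PV = $47,202.68

PV = FV / (1 + r)^t = $47,202.68


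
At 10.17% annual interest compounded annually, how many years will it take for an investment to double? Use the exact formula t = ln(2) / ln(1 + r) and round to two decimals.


Doubling condition: (1 + r)^t = 2
Take ln of both sides: t × ln(1 + r) = ln(2)
t = ln(2) / ln(1 + r)
t = 0.693147 / 0.096854
t = 7.16

t = ln(2) / ln(1 + r) = 7.16 years


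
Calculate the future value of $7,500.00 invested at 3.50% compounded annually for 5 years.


Compound interest formula: A = P(1 + r/n)^(nt)
A = $7,500.00 × (1 + 0.035/1)^(1 × 5)
Growth factor: (1 + 0.035/1)^5 = 1.1876863
A = $7,500.00 × 1.1876863
A = $8,907.65

A = P(1 + r/n)^(nt) = $8,907.65


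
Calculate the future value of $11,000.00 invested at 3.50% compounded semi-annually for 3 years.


Compound interest formula: A = P(1 + r/n)^(nt)
A = $11,000.00 × (1 + 0.035/2)^(2 × 3)
Growth factor: (1 + 0.035/2)^6 = 1.1097024
A = $11,000.00 × 1.1097024
A = $12,206.73

A = P(1 + r/n)^(nt) = $12,206.73


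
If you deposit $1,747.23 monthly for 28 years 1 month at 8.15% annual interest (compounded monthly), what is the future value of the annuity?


Future value of an ordinary annuity: FV = PMT × ((1 + r)^n − 1) / r
Monthly rate r = 0.0815/12 ≈ 0.00679167, n = 337
FV = $1,747.23 × ((1 + 0.0815/12)^337 − 1) / (0.0815/12)
FV = $1,747.23 × 1293.790475
FV = $2,260,549.53

FV = PMT × ((1+r)^n - 1)/r = $2,260,549.53


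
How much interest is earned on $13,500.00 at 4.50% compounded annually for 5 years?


Compound interest earned = final amount − principal.
A = P(1 + r/n)^(nt) = $13,500.00 × (1 + 0.045/1)^(1 × 5) = $16,823.46
Interest = A − P = $16,823.46 − $13,500.00 = $3,323.46

Interest = A - P = $3,323.46


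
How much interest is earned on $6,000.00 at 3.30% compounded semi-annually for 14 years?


Compound interest earned = final amount − principal.
A = P(1 + r/n)^(nt) = $6,000.00 × (1 + 0.033/2)^(2 × 14) = $9,487.64
Interest = A − P = $9,487.64 − $6,000.00 = $3,487.64

Interest = A - P = $3,487.64


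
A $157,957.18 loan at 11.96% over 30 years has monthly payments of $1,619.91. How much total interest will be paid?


Total paid over the life of the loan = PMT × n.
Total paid = $1,619.91 × 360 = $583,167.60
Total interest = total paid − principal = $583,167.60 − $157,957.18 = $425,210.42

Total interest = (PMT × n) - PV = $425,210.42


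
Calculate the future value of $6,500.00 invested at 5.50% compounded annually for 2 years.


Compound interest formula: A = P(1 + r/n)^(nt)
A = $6,500.00 × (1 + 0.055/1)^(1 × 2)
Growth factor: (1 + 0.055/1)^2 = 1.113025
A = $6,500.00 × 1.113025
A = $7,234.66

A = P(1 + r/n)^(nt) = $7,234.66


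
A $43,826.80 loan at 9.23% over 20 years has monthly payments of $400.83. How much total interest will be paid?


Total paid over the life of the loan = PMT × n.
Total paid = $400.83 × 240 = $96,199.20
Total interest = total paid − principal = $96,199.20 − $43,826.80 = $52,372.40

Total interest = (PMT × n) - PV = $52,372.40


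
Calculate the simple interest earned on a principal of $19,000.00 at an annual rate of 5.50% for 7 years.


Simple interest formula: I = P × r × t
I = $19,000.00 × 0.055 × 7
I = $7,315.00

I = P × r × t = $7,315.00


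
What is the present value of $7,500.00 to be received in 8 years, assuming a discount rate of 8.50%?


Present value formula: PV = FV / (1 + r)^t
PV = $7,500.00 / (1 + 0.085)^8
PV = $7,500.00 / 1.920604
PV = $3,905.02

PV = FV / (1 + r)^t = $3,905.02


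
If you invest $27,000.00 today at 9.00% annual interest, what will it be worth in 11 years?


Future value formula: FV = PV × (1 + r)^t
FV = $27,000.00 × (1 + 0.09)^11
FV = $27,000.00 × 2.5804264
FV = $69,671.51

FV = PV × (1 + r)^t = $69,671.51


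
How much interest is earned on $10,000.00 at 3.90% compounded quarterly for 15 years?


Compound interest earned = final amount − principal.
A = P(1 + r/n)^(nt) = $10,000.00 × (1 + 0.039/4)^(4 × 15) = $17,899.12
Interest = A − P = $17,899.12 − $10,000.00 = $7,899.12

Interest = A - P = $7,899.12


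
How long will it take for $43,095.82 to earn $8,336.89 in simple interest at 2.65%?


Rearrange the simple interest formula for t:
I = P × r × t  ⇒  t = I / (P × r)
t = $8,336.89 / ($43,095.82 × 0.0265)
t = 7.3

t = I/(P×r) = 7.3 years


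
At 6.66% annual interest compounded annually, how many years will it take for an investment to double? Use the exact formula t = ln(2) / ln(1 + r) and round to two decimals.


Doubling condition: (1 + r)^t = 2
Take ln of both sides: t × ln(1 + r) = ln(2)
t = ln(2) / ln(1 + r)
t = 0.693147 / 0.064476
t = 10.75

t = ln(2) / ln(1 + r) = 10.75 years


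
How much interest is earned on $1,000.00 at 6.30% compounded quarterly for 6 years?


Compound interest earned = final amount − principal.
A = P(1 + r/n)^(nt) = $1,000.00 × (1 + 0.063/4)^(4 × 6) = $1,455.07
Interest = A − P = $1,455.07 − $1,000.00 = $455.07

Interest = A - P = $455.07


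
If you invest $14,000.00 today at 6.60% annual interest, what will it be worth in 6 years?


Future value formula: FV = PV × (1 + r)^t
FV = $14,000.00 × (1 + 0.066)^6
FV = $14,000.00 × 1.467382
FV = $20,543.35

FV = PV × (1 + r)^t = $20,543.35


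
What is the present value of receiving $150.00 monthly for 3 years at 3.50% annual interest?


Present value of an ordinary annuity: PV = PMT × (1 − (1 + r)^(−n)) / r
Monthly rate r = 0.035/12 ≈ 0.00291667, n = 36
PV = $150.00 × (1 − (1 + 0.035/12)^(−36)) / (0.035/12)
PV = $150.00 × 34.127270
PV = $5,119.09

PV = PMT × (1-(1+r)^(-n))/r = $5,119.09


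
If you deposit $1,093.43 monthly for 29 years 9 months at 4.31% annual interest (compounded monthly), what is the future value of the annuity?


Future value of an ordinary annuity: FV = PMT × ((1 + r)^n − 1) / r
Monthly rate r = 0.0431/12 ≈ 0.00359167, n = 357
FV = $1,093.43 × ((1 + 0.0431/12)^357 − 1) / (0.0431/12)
FV = $1,093.43 × 722.890076
FV = $790,429.70

FV = PMT × ((1+r)^n - 1)/r = $790,429.70
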